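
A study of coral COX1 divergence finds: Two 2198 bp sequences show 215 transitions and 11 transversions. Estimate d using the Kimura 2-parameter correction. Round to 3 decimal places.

0.114

P = 215/2198 ≈ 0.097816 and Q = 11/2198 ≈ 0.005005.
Under the Kimura two-parameter model, d = −½ ln(1 − 2P − Q) − ¼ ln(1 − 2Q).
1 − 2P − Q = 0.799363, giving −½ ln(0.799363) = 0.111970.
1 − 2Q = 0.98999, giving −¼ ln(0.98999) = 0.002515.
d = 0.111970 + 0.002515 = 0.114485.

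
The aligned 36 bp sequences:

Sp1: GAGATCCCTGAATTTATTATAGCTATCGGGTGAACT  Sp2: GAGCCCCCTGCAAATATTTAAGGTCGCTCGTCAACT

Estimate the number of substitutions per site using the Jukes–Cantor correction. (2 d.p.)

0.49

The sequences differ at 13 of 36 sites, so p = 13/36 ≈ 0.361111.
d = −(3/4) ln(1 − 4p/3) = −0.75 ln(1 − 0.481481) = −0.75 ln(0.518519)
  = −0.75 × (-0.656779) = 0.492584 substitutions/site.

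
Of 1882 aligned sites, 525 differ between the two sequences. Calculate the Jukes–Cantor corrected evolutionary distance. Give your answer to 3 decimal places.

0.349

p = 525/1882 ≈ 0.278959.
d = −(3/4) ln(1 − 4p/3) = −0.75 ln(1 − 0.371945) = −0.75 ln(0.628055)
  = −0.75 × (-0.465128) = 0.348846 substitutions/site.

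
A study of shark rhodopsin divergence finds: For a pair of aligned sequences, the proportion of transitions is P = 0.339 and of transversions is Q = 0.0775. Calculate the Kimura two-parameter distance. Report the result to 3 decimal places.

Under the Kimura two-parameter model, d = −½ ln(1 − 2P − Q) − ¼ ln(1 − 2Q).
1 − 2P − Q = 0.2445, giving −½ ln(0.2445) = 0.704270.
1 − 2Q = 0.845, giving −¼ ln(0.845) = 0.042105.
d = 0.704270 + 0.042105 = 0.746375.

0.746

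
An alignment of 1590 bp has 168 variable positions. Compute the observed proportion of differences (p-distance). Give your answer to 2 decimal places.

0.11

p = 168/1590 = 0.105660… ≈ 0.11 (to 2 d.p.).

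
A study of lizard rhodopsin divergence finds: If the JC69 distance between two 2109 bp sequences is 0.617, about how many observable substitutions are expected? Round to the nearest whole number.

Invert JC69: p = (3/4)(1 − e^(−4d/3)) = 0.75 × (1 − e^(-0.822667)) = 0.75 × (1 − 0.439259) = 0.420556.
Expected differing sites = pL ≈ 0.420556 × 2109 = 886.952604 ≈ 887.

887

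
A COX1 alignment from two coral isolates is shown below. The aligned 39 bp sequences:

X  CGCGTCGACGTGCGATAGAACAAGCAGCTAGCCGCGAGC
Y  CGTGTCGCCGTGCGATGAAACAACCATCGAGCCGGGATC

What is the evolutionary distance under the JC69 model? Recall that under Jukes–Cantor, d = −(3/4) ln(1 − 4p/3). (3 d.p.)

0.276

The sequences differ at 9 of 39 sites (3, 8, 17, 18, 24, 27, 29, 35, 38), so p = 9/39 ≈ 0.230769.
d = −(3/4) ln(1 − 4p/3) = −0.75 ln(1 − 0.307692) = −0.75 ln(0.692308)
  = −0.75 × (-0.367724) = 0.275793 substitutions/site.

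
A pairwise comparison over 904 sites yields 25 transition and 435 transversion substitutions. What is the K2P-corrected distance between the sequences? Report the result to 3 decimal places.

1.205

P = 25/904 ≈ 0.027655 and Q = 435/904 ≈ 0.481195.
Under the Kimura two-parameter model, d = −½ ln(1 − 2P − Q) − ¼ ln(1 − 2Q).
1 − 2P − Q = 0.463495, giving −½ ln(0.463495) = 0.384480.
1 − 2Q = 0.03761, giving −¼ ln(0.03761) = 0.820121.
d = 0.384480 + 0.820121 = 1.204601.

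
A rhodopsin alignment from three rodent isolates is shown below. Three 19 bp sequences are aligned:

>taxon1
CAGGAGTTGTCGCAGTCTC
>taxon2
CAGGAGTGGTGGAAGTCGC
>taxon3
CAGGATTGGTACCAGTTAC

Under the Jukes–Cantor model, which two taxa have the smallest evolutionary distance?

taxon1–taxon2: 4/19 differ, p = 0.211, d = 0.247.
taxon1–taxon3: 6/19 differ, p = 0.316, d = 0.410.
taxon2–taxon3: 6/19 differ, p = 0.316, d = 0.410.
The smallest distance is between taxon1 and taxon2.

taxon1 and taxon2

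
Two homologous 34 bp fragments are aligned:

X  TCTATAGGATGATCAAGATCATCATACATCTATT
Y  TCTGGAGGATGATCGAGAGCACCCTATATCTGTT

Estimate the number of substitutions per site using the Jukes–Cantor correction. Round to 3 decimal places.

The sequences differ at 8 of 34 sites (4, 5, 15, 19, 22, 24, 27, 32), so p = 8/34 ≈ 0.235294.
d = −(3/4) ln(1 − 4p/3) = −0.75 ln(1 − 0.313725) = −0.75 ln(0.686275)
  = −0.75 × (-0.376477) = 0.282358 substitutions/site.

0.282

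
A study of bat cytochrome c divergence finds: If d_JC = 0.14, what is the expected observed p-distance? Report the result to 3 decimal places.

p = (3/4)(1 − e^(−4d/3)) = 0.75 × (1 − e^(-0.186667)) = 0.75 × (1 − 0.829720) = 0.127710.

0.128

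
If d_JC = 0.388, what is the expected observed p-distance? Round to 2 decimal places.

0.30

p = (3/4)(1 − e^(−4d/3)) = 0.75 × (1 − e^(-0.517333)) = 0.75 × (1 − 0.596108) = 0.302919.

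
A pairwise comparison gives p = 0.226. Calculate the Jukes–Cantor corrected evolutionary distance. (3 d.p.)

0.269

d = −(3/4) ln(1 − 4p/3) = −0.75 ln(1 − 0.301333) = −0.75 ln(0.698667)
  = −0.75 × (-0.358581) = 0.268936 substitutions/site.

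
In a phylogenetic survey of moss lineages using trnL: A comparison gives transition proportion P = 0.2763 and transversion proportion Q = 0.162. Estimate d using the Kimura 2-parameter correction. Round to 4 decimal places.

Under the Kimura two-parameter model, d = −½ ln(1 − 2P − Q) − ¼ ln(1 − 2Q).
1 − 2P − Q = 0.2854, giving −½ ln(0.2854) = 0.626932.
1 − 2Q = 0.676, giving −¼ ln(0.676) = 0.097891.
d = 0.626932 + 0.097891 = 0.724823.

0.7248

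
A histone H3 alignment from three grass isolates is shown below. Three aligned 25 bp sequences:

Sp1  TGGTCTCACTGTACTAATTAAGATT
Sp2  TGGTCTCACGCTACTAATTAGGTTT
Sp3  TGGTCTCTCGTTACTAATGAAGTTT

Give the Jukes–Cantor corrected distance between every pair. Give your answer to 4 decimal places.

Sp1–Sp2: 4/25 sites differ → p = 0.16, d = −0.75 ln(1 − 0.213333) = 0.179963 ≈ 0.1800.
Sp1–Sp3: 5/25 sites differ → p = 0.2, d = −0.75 ln(1 − 0.266667) = 0.232617 ≈ 0.2326.
Sp2–Sp3: 4/25 sites differ → p = 0.16, d = −0.75 ln(1 − 0.213333) = 0.179963 ≈ 0.1800.

d(Sp1,Sp2) = 0.1800, d(Sp1,Sp3) = 0.2326, d(Sp2,Sp3) = 0.1800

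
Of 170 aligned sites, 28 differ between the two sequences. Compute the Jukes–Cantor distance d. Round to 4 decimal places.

p = 28/170 ≈ 0.164706.
d = −(3/4) ln(1 − 4p/3) = −0.75 ln(1 − 0.219608) = −0.75 ln(0.780392)
  = −0.75 × (-0.247959) = 0.185969 substitutions/site.

0.1860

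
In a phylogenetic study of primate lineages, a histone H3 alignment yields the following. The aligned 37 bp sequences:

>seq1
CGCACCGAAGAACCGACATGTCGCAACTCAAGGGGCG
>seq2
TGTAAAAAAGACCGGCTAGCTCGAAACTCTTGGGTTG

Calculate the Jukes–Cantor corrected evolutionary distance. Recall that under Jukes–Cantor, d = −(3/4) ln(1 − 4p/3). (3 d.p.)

0.645

The sequences differ at 16 of 37 sites, so p = 16/37 ≈ 0.432432.
d = −(3/4) ln(1 − 4p/3) = −0.75 ln(1 − 0.576576) = −0.75 ln(0.423424)
  = −0.75 × (-0.859381) = 0.644536 substitutions/site.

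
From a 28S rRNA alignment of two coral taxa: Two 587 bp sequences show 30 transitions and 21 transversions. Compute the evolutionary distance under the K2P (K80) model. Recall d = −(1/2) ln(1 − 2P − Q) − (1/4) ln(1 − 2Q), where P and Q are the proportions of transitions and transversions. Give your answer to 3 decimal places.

0.093

P = 30/587 ≈ 0.051107 and Q = 21/587 ≈ 0.035775.
Under the Kimura two-parameter model, d = −½ ln(1 − 2P − Q) − ¼ ln(1 − 2Q).
1 − 2P − Q = 0.862011, giving −½ ln(0.862011) = 0.074244.
1 − 2Q = 0.92845, giving −¼ ln(0.92845) = 0.018560.
d = 0.074244 + 0.018560 = 0.092804.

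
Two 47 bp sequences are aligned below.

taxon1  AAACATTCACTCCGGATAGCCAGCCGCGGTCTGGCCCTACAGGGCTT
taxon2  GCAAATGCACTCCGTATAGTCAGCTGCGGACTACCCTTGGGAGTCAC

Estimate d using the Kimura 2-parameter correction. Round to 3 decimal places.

0.548

Of 47 sites, 9 differences are transitions and 9 are transversions, so P = 9/47 ≈ 0.191489 and Q = 9/47 ≈ 0.191489.
Under the Kimura two-parameter model, d = −½ ln(1 − 2P − Q) − ¼ ln(1 − 2Q).
1 − 2P − Q = 0.425533, giving −½ ln(0.425533) = 0.427206.
1 − 2Q = 0.617022, giving −¼ ln(0.617022) = 0.120713.
d = 0.427206 + 0.120713 = 0.547919.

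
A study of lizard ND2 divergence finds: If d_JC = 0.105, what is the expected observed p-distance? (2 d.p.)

0.10

p = (3/4)(1 − e^(−4d/3)) = 0.75 × (1 − e^(-0.14)) = 0.75 × (1 − 0.869358) = 0.097982.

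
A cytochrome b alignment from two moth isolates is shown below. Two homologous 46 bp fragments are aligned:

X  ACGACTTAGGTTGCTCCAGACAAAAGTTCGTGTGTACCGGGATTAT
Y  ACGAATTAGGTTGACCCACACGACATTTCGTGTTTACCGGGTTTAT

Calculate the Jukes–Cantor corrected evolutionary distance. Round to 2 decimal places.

The sequences differ at 9 of 46 sites (5, 14, 15, 19, 22, 24, 26, 34, 42), so p = 9/46 ≈ 0.195652.
d = −(3/4) ln(1 − 4p/3) = −0.75 ln(1 − 0.260869) = −0.75 ln(0.739131)
  = −0.75 × (-0.302280) = 0.226710 substitutions/site.

0.23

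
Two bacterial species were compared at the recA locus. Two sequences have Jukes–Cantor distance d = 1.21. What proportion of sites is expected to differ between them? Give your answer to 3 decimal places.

0.601

p = (3/4)(1 − e^(−4d/3)) = 0.75 × (1 − e^(-1.613333)) = 0.75 × (1 − 0.199222) = 0.600584.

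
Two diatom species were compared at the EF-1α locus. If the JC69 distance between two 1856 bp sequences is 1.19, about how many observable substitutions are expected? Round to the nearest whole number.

1107

Invert JC69: p = (3/4)(1 − e^(−4d/3)) = 0.75 × (1 − e^(-1.586667)) = 0.75 × (1 − 0.204606) = 0.596546.
Expected differing sites = pL ≈ 0.596546 × 1856 = 1107.189376 ≈ 1107.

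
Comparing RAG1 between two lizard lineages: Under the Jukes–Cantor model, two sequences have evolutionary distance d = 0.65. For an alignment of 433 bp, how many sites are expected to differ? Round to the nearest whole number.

Invert JC69: p = (3/4)(1 − e^(−4d/3)) = 0.75 × (1 − e^(-0.866667)) = 0.75 × (1 − 0.420350) = 0.434738.
Expected differing sites = pL ≈ 0.434738 × 433 = 188.241554 ≈ 188.

188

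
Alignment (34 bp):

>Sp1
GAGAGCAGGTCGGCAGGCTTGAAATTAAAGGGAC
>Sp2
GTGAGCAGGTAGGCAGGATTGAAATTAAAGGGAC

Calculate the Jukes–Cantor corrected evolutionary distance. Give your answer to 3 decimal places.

The sequences differ at 3 of 34 sites (2, 11, 18), so p = 3/34 ≈ 0.088235.
d = −(3/4) ln(1 − 4p/3) = −0.75 ln(1 − 0.117647) = −0.75 ln(0.882353)
  = −0.75 × (-0.125163) = 0.093872 substitutions/site.

0.094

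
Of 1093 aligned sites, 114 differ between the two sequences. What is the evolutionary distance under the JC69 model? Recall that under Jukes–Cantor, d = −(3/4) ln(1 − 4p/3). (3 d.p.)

p = 114/1093 ≈ 0.1043.
d = −(3/4) ln(1 − 4p/3) = −0.75 ln(1 − 0.139067) = −0.75 ln(0.860933)
  = −0.75 × (-0.149739) = 0.112304 substitutions/site.

0.112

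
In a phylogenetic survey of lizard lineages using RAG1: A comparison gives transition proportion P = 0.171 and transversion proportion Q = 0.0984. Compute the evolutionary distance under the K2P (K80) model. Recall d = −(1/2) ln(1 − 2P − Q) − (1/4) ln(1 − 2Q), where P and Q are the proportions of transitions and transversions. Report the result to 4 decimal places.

Under the Kimura two-parameter model, d = −½ ln(1 − 2P − Q) − ¼ ln(1 − 2Q).
1 − 2P − Q = 0.5596, giving −½ ln(0.5596) = 0.290267.
1 − 2Q = 0.8032, giving −¼ ln(0.8032) = 0.054788.
d = 0.290267 + 0.054788 = 0.345055.

0.3451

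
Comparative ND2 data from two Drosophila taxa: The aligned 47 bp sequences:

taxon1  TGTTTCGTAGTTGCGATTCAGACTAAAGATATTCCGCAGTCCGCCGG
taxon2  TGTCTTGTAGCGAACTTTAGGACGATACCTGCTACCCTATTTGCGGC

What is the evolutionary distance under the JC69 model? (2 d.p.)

The sequences differ at 24 of 47 sites, so p = 24/47 ≈ 0.510638.
d = −(3/4) ln(1 − 4p/3) = −0.75 ln(1 − 0.680851) = −0.75 ln(0.319149)
  = −0.75 × (-1.142097) = 0.856573 substitutions/site.

0.86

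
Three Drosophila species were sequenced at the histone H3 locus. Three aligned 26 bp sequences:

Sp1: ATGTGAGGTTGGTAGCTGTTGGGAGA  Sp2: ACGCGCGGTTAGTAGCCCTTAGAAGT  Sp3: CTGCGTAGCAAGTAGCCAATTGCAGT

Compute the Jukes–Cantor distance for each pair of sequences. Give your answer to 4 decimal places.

d(Sp1,Sp2) = 0.4643, d(Sp1,Sp3) = 0.8240, d(Sp2,Sp3) = 0.5393

Sp1–Sp2: 9/26 sites differ → p ≈ 0.346154, d = −0.75 ln(1 − 0.461539) = 0.464280 ≈ 0.4643.
Sp1–Sp3: 13/26 sites differ → p = 0.5, d = −0.75 ln(1 − 0.666667) = 0.823960 ≈ 0.8240.
Sp2–Sp3: 10/26 sites differ → p ≈ 0.384615, d = −0.75 ln(1 − 0.51282) = 0.539341 ≈ 0.5393.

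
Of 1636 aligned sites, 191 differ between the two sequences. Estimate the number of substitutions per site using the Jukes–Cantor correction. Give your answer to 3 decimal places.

0.127

p = 191/1636 ≈ 0.116748.
d = −(3/4) ln(1 − 4p/3) = −0.75 ln(1 − 0.155664) = −0.75 ln(0.844336)
  = −0.75 × (-0.169205) = 0.126904 substitutions/site.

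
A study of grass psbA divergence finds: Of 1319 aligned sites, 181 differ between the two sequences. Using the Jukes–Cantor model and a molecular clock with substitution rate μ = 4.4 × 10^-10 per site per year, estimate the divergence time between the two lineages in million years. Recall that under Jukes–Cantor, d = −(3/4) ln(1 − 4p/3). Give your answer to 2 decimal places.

p = 181/1319 ≈ 0.137225.
d = −(3/4) ln(1 − 4p/3) = −0.75 ln(1 − 0.182967) = −0.75 ln(0.817033)
  = −0.75 × (-0.202076) = 0.151557 substitutions/site.
Under a molecular clock d = 2μt, so t = d/(2μ) = 0.151557 / (2 × 4.4 × 10^-10) = 172.22 million years.

172.22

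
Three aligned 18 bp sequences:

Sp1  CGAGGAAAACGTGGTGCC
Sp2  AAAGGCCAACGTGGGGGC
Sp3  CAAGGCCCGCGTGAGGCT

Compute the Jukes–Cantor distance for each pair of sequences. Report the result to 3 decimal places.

d(Sp1,Sp2) = 0.441, d(Sp1,Sp3) = 0.673, d(Sp2,Sp3) = 0.441

Sp1–Sp2: 6/18 sites differ → p ≈ 0.333333, d = −0.75 ln(1 − 0.444444) = 0.440839 ≈ 0.441.
Sp1–Sp3: 8/18 sites differ → p ≈ 0.444444, d = −0.75 ln(1 − 0.592592) = 0.673455 ≈ 0.673.
Sp2–Sp3: 6/18 sites differ → p ≈ 0.333333, d = −0.75 ln(1 − 0.444444) = 0.440839 ≈ 0.441.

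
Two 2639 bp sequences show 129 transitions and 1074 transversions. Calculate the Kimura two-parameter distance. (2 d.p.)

P = 129/2639 ≈ 0.048882 and Q = 1074/2639 ≈ 0.406972.
Under the Kimura two-parameter model, d = −½ ln(1 − 2P − Q) − ¼ ln(1 − 2Q).
1 − 2P − Q = 0.495264, giving −½ ln(0.495264) = 0.351332.
1 − 2Q = 0.186056, giving −¼ ln(0.186056) = 0.420427.
d = 0.351332 + 0.420427 = 0.771759.

0.77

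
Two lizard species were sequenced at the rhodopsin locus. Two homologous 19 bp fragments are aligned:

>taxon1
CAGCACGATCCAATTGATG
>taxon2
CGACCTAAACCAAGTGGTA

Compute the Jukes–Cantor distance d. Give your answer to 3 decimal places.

0.749

The sequences differ at 9 of 19 sites (2, 3, 5, 6, 7, 9, 14, 17, 19), so p = 9/19 ≈ 0.473684.
d = −(3/4) ln(1 − 4p/3) = −0.75 ln(1 − 0.631579) = −0.75 ln(0.368421)
  = −0.75 × (-0.998529) = 0.748897 substitutions/site.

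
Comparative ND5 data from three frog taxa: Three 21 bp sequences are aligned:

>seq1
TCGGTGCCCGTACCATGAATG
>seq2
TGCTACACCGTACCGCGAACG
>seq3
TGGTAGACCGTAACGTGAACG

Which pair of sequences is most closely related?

seq1–seq2: 9/21 differ, p = 0.429, d = 0.635.
seq1–seq3: 7/21 differ, p = 0.333, d = 0.441.
seq2–seq3: 4/21 differ, p = 0.190, d = 0.220.
The smallest distance is between seq2 and seq3.

seq2 and seq3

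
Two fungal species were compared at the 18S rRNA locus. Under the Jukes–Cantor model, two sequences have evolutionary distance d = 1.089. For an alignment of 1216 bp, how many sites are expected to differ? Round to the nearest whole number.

698

Invert JC69: p = (3/4)(1 − e^(−4d/3)) = 0.75 × (1 − e^(-1.452)) = 0.75 × (1 − 0.234102) = 0.574424.
Expected differing sites = pL ≈ 0.574424 × 1216 = 698.499584 ≈ 698.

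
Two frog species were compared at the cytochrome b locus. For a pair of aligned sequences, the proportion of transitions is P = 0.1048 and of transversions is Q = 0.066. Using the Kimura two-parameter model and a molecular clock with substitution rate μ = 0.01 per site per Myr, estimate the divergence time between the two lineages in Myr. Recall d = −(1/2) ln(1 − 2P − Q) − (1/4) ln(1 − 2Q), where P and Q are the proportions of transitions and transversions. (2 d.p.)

Under the Kimura two-parameter model, d = −½ ln(1 − 2P − Q) − ¼ ln(1 − 2Q).
1 − 2P − Q = 0.7244, giving −½ ln(0.7244) = 0.161206.
1 − 2Q = 0.868, giving −¼ ln(0.868) = 0.035391.
d = 0.161206 + 0.035391 = 0.196597.
Under a molecular clock d = 2μt, so t = d/(2μ) = 0.196597 / (2 × 0.01) = 9.83 Myr.

9.83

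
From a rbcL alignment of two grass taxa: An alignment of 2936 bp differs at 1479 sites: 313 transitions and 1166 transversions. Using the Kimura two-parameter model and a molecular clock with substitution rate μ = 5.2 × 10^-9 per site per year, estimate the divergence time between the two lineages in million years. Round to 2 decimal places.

83.32

P = 313/2936 ≈ 0.106608 and Q = 1166/2936 ≈ 0.397139.
Under the Kimura two-parameter model, d = −½ ln(1 − 2P − Q) − ¼ ln(1 − 2Q).
1 − 2P − Q = 0.389645, giving −½ ln(0.389645) = 0.471260.
1 − 2Q = 0.205722, giving −¼ ln(0.205722) = 0.395307.
d = 0.471260 + 0.395307 = 0.866567.
Under a molecular clock d = 2μt, so t = d/(2μ) = 0.866567 / (2 × 5.2 × 10^-9) = 83.32 million years.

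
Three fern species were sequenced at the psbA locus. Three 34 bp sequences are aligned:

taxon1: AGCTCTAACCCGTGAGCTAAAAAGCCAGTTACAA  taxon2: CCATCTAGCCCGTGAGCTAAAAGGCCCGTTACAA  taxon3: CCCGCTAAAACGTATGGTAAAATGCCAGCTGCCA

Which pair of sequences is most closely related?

taxon1–taxon2: 6/34 differ, p = 0.176, d = 0.201.
taxon1–taxon3: 12/34 differ, p = 0.353, d = 0.477.
taxon2–taxon3: 13/34 differ, p = 0.382, d = 0.535.
The smallest distance is between taxon1 and taxon2.

taxon1 and taxon2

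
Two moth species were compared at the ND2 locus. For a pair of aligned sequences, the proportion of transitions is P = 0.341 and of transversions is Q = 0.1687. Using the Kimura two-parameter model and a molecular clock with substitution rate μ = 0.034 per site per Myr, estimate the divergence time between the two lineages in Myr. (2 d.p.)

Under the Kimura two-parameter model, d = −½ ln(1 − 2P − Q) − ¼ ln(1 − 2Q).
1 − 2P − Q = 0.1493, giving −½ ln(0.1493) = 0.950899.
1 − 2Q = 0.6626, giving −¼ ln(0.6626) = 0.102896.
d = 0.950899 + 0.102896 = 1.053795.
Under a molecular clock d = 2μt, so t = d/(2μ) = 1.053795 / (2 × 0.034) = 15.50 Myr.

15.50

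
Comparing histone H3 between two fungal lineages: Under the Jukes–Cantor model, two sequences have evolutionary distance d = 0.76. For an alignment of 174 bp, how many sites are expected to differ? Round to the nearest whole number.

Invert JC69: p = (3/4)(1 − e^(−4d/3)) = 0.75 × (1 − e^(-1.013333)) = 0.75 × (1 − 0.363007) = 0.477745.
Expected differing sites = pL ≈ 0.477745 × 174 = 83.12763 ≈ 83.

83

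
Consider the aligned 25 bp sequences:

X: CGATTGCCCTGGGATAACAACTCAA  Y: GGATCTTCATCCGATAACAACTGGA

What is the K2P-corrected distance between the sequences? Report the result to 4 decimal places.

0.4904

Of 25 sites, 3 differences are transitions and 6 are transversions, so P = 3/25 = 0.12 and Q = 6/25 = 0.24.
Under the Kimura two-parameter model, d = −½ ln(1 − 2P − Q) − ¼ ln(1 − 2Q).
1 − 2P − Q = 0.52, giving −½ ln(0.52) = 0.326963.
1 − 2Q = 0.52, giving −¼ ln(0.52) = 0.163482.
d = 0.326963 + 0.163482 = 0.490445.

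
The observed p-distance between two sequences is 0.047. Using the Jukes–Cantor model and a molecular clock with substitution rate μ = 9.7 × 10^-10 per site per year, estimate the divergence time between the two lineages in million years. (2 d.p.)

25.02

d = −(3/4) ln(1 − 4p/3) = −0.75 ln(1 − 0.062667) = −0.75 ln(0.937333)
  = −0.75 × (-0.064717) = 0.048538 substitutions/site.
Under a molecular clock d = 2μt, so t = d/(2μ) = 0.048538 / (2 × 9.7 × 10^-10) = 25.02 million years.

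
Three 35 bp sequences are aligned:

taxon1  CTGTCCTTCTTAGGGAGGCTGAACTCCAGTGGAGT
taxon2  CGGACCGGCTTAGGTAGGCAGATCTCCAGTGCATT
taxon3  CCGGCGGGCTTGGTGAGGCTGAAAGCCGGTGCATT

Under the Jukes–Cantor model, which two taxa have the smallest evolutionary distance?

taxon1–taxon2: 9/35 differ, p = 0.257, d = 0.315.
taxon1–taxon3: 12/35 differ, p = 0.343, d = 0.458.
taxon2–taxon3: 11/35 differ, p = 0.314, d = 0.407.
The smallest distance is between taxon1 and taxon2.

taxon1 and taxon2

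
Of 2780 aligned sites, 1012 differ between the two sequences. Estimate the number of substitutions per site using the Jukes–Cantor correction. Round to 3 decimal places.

0.498

p = 1012/2780 ≈ 0.364029.
d = −(3/4) ln(1 − 4p/3) = −0.75 ln(1 − 0.485372) = −0.75 ln(0.514628)
  = −0.75 × (-0.664311) = 0.498233 substitutions/site.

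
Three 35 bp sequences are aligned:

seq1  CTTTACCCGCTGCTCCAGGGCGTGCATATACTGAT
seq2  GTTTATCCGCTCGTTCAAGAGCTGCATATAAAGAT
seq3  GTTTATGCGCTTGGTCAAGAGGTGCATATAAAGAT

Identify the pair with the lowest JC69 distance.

seq1–seq2: 11/35 differ, p = 0.314, d = 0.407.
seq1–seq3: 12/35 differ, p = 0.343, d = 0.458.
seq2–seq3: 4/35 differ, p = 0.114, d = 0.124.
The smallest distance is between seq2 and seq3.

seq2 and seq3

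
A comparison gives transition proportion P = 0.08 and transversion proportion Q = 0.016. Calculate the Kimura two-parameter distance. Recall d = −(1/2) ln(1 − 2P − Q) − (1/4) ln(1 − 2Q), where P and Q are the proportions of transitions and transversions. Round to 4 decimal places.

Under the Kimura two-parameter model, d = −½ ln(1 − 2P − Q) − ¼ ln(1 − 2Q).
1 − 2P − Q = 0.824, giving −½ ln(0.824) = 0.096792.
1 − 2Q = 0.968, giving −¼ ln(0.968) = 0.008131.
d = 0.096792 + 0.008131 = 0.104923.

0.1049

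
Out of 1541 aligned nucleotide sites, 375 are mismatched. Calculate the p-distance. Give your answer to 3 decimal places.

0.243

p = 375/1541 = 0.243348… ≈ 0.243 (to 3 d.p.).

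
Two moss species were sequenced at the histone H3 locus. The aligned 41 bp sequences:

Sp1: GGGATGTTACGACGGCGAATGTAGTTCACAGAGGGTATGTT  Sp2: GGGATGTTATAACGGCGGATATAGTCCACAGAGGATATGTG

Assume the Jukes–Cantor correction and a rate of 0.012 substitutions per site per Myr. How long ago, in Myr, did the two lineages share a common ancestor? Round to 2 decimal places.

The sequences differ at 7 of 41 sites (10, 11, 18, 21, 26, 35, 41), so p = 7/41 ≈ 0.170732.
d = −(3/4) ln(1 − 4p/3) = −0.75 ln(1 − 0.227643) = −0.75 ln(0.772357)
  = −0.75 × (-0.258308) = 0.193731 substitutions/site.
Under a molecular clock d = 2μt, so t = d/(2μ) = 0.193731 / (2 × 0.012) = 8.07 Myr.

8.07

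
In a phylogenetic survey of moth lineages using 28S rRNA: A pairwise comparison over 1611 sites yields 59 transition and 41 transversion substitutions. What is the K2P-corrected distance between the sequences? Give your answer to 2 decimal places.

0.07

P = 59/1611 ≈ 0.036623 and Q = 41/1611 ≈ 0.02545.
Under the Kimura two-parameter model, d = −½ ln(1 − 2P − Q) − ¼ ln(1 − 2Q).
1 − 2P − Q = 0.901304, giving −½ ln(0.901304) = 0.051956.
1 − 2Q = 0.9491, giving −¼ ln(0.9491) = 0.013060.
d = 0.051956 + 0.013060 = 0.065016.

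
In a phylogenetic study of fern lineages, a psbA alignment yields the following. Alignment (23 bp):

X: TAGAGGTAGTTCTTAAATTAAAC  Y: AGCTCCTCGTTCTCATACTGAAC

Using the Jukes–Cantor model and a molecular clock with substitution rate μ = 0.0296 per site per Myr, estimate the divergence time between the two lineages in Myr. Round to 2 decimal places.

The sequences differ at 11 of 23 sites, so p = 11/23 ≈ 0.478261.
d = −(3/4) ln(1 − 4p/3) = −0.75 ln(1 − 0.637681) = −0.75 ln(0.362319)
  = −0.75 × (-1.015230) = 0.761423 substitutions/site.
Under a molecular clock d = 2μt, so t = d/(2μ) = 0.761423 / (2 × 0.0296) = 12.86 Myr.

12.86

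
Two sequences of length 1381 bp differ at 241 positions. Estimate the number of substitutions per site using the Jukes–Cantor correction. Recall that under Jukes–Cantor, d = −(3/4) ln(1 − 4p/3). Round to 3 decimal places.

0.199

p = 241/1381 ≈ 0.174511.
d = −(3/4) ln(1 − 4p/3) = −0.75 ln(1 − 0.232681) = −0.75 ln(0.767319)
  = −0.75 × (-0.264853) = 0.198640 substitutions/site.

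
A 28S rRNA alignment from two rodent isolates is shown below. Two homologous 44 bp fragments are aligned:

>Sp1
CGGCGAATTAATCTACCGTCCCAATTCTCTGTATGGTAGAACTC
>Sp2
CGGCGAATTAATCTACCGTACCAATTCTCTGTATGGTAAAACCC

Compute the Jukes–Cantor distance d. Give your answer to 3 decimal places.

0.071

The sequences differ at 3 of 44 sites (20, 39, 43), so p = 3/44 ≈ 0.068182.
d = −(3/4) ln(1 − 4p/3) = −0.75 ln(1 − 0.090909) = −0.75 ln(0.909091)
  = −0.75 × (-0.095310) = 0.071483 substitutions/site.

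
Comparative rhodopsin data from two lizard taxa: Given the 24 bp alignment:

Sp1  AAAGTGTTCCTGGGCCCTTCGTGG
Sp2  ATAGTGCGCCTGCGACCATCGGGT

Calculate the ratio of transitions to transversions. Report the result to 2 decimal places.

Transitions are A↔G and C↔T; transversions are all other mismatches.
Transitions: 1. Transversions: 7.
R = 1/7 = 0.142857… ≈ 0.14 (to 2 d.p.).

0.14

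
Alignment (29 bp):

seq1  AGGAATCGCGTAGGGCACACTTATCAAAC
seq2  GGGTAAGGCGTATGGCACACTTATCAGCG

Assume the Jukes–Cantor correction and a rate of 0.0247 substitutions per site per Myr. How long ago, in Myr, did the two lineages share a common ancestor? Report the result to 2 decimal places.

6.96

The sequences differ at 8 of 29 sites (1, 4, 6, 7, 13, 27, 28, 29), so p = 8/29 ≈ 0.275862.
d = −(3/4) ln(1 − 4p/3) = −0.75 ln(1 − 0.367816) = −0.75 ln(0.632184)
  = −0.75 × (-0.458575) = 0.343931 substitutions/site.
Under a molecular clock d = 2μt, so t = d/(2μ) = 0.343931 / (2 × 0.0247) = 6.96 Myr.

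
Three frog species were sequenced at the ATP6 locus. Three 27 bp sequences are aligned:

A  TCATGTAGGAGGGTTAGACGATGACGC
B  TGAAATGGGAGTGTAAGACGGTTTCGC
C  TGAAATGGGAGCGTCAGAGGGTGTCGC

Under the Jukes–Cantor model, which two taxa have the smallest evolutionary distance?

A–B: 9/27 differ, p = 0.333, d = 0.441.
A–C: 9/27 differ, p = 0.333, d = 0.441.
B–C: 4/27 differ, p = 0.148, d = 0.165.
The smallest distance is between B and C.

B and C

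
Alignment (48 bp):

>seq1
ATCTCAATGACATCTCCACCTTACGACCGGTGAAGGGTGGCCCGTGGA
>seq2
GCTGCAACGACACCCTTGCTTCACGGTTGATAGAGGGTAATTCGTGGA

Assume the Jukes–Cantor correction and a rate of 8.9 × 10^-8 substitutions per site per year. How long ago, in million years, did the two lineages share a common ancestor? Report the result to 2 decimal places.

3.98

The sequences differ at 22 of 48 sites, so p = 22/48 ≈ 0.458333.
d = −(3/4) ln(1 − 4p/3) = −0.75 ln(1 − 0.611111) = −0.75 ln(0.388889)
  = −0.75 × (-0.944461) = 0.708346 substitutions/site.
Under a molecular clock d = 2μt, so t = d/(2μ) = 0.708346 / (2 × 8.9 × 10^-8) = 3.98 million years.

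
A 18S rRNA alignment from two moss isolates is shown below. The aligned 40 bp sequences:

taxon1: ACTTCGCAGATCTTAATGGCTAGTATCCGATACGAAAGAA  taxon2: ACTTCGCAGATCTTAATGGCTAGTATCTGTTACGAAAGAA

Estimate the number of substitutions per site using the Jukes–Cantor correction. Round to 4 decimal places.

The sequences differ at 2 of 40 sites (28, 30), so p = 2/40 = 0.05.
d = −(3/4) ln(1 − 4p/3) = −0.75 ln(1 − 0.066667) = −0.75 ln(0.933333)
  = −0.75 × (-0.068993) = 0.051745 substitutions/site.

0.0517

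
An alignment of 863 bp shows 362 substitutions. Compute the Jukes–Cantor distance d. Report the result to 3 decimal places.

p = 362/863 ≈ 0.419467.
d = −(3/4) ln(1 − 4p/3) = −0.75 ln(1 − 0.559289) = −0.75 ln(0.440711)
  = −0.75 × (-0.819366) = 0.614525 substitutions/site.

0.615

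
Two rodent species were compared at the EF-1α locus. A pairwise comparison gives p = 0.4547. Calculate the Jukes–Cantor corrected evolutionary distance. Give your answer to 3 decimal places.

0.699

d = −(3/4) ln(1 − 4p/3) = −0.75 ln(1 − 0.606267) = −0.75 ln(0.393733)
  = −0.75 × (-0.932082) = 0.699062 substitutions/site.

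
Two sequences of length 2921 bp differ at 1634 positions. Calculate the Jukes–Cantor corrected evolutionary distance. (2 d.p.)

1.03

p = 1634/2921 ≈ 0.559397.
d = −(3/4) ln(1 − 4p/3) = −0.75 ln(1 − 0.745863) = −0.75 ln(0.254137)
  = −0.75 × (-1.369882) = 1.027412 substitutions/site.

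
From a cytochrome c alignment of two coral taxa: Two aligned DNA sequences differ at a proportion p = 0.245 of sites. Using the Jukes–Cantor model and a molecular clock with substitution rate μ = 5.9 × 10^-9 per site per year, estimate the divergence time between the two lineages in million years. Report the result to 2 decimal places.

d = −(3/4) ln(1 − 4p/3) = −0.75 ln(1 − 0.326667) = −0.75 ln(0.673333)
  = −0.75 × (-0.395515) = 0.296636 substitutions/site.
Under a molecular clock d = 2μt, so t = d/(2μ) = 0.296636 / (2 × 5.9 × 10^-9) = 25.14 million years.

25.14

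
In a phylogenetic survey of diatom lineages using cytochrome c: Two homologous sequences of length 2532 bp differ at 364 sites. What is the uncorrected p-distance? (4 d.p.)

p = 364/2532 = 0.143759… ≈ 0.1438 (to 4 d.p.).

0.1438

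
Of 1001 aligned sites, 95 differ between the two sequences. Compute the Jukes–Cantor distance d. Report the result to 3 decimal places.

0.101

p = 95/1001 ≈ 0.094905.
d = −(3/4) ln(1 − 4p/3) = −0.75 ln(1 − 0.12654) = −0.75 ln(0.87346)
  = −0.75 × (-0.135293) = 0.101470 substitutions/site.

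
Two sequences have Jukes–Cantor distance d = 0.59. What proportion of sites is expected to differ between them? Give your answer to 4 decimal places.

0.4085

p = (3/4)(1 − e^(−4d/3)) = 0.75 × (1 − e^(-0.786667)) = 0.75 × (1 − 0.455360) = 0.408480.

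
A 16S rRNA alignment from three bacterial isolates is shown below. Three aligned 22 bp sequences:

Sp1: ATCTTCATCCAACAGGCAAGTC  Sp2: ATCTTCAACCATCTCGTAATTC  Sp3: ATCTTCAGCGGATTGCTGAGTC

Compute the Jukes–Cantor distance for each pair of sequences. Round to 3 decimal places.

d(Sp1,Sp2) = 0.339, d(Sp1,Sp3) = 0.497, d(Sp2,Sp3) = 0.591

Sp1–Sp2: 6/22 sites differ → p ≈ 0.272727, d = −0.75 ln(1 − 0.363636) = 0.338988 ≈ 0.339.
Sp1–Sp3: 8/22 sites differ → p ≈ 0.363636, d = −0.75 ln(1 − 0.484848) = 0.497470 ≈ 0.497.
Sp2–Sp3: 9/22 sites differ → p ≈ 0.409091, d = −0.75 ln(1 − 0.545455) = 0.591344 ≈ 0.591.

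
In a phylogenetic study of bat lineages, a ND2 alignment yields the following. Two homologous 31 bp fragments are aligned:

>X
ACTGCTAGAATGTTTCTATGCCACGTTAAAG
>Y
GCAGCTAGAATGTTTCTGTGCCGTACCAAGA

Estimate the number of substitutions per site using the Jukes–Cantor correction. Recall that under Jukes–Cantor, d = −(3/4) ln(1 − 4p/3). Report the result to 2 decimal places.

The sequences differ at 10 of 31 sites (1, 3, 18, 23, 24, 25, 26, 27, 30, 31), so p = 10/31 ≈ 0.322581.
d = −(3/4) ln(1 − 4p/3) = −0.75 ln(1 − 0.430108) = −0.75 ln(0.569892)
  = −0.75 × (-0.562308) = 0.421731 substitutions/site.

0.42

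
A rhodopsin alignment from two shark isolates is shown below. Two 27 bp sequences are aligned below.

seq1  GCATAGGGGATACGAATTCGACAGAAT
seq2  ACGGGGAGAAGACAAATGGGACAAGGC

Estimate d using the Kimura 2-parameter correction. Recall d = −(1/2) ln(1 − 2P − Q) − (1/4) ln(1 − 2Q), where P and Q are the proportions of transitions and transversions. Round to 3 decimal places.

1.186

Of 27 sites, 10 differences are transitions and 4 are transversions, so P = 10/27 ≈ 0.37037 and Q = 4/27 ≈ 0.148148.
Under the Kimura two-parameter model, d = −½ ln(1 − 2P − Q) − ¼ ln(1 − 2Q).
1 − 2P − Q = 0.111112, giving −½ ln(0.111112) = 1.098608.
1 − 2Q = 0.703704, giving −¼ ln(0.703704) = 0.087849.
d = 1.098608 + 0.087849 = 1.186457.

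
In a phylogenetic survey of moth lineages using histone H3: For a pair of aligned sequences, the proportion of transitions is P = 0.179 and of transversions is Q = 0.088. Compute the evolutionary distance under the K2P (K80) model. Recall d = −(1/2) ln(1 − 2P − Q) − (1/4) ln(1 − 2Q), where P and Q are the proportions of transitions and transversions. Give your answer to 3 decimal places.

0.344

Under the Kimura two-parameter model, d = −½ ln(1 − 2P − Q) − ¼ ln(1 − 2Q).
1 − 2P − Q = 0.554, giving −½ ln(0.554) = 0.295295.
1 − 2Q = 0.824, giving −¼ ln(0.824) = 0.048396.
d = 0.295295 + 0.048396 = 0.343691.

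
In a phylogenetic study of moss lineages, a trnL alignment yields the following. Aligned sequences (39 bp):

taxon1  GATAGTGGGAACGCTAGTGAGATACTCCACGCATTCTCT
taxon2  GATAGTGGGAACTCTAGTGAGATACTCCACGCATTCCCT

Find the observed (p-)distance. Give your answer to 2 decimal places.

The sequences differ at 2 of 39 positions (sites 13, 37).
p = 2/39 = 0.051282… ≈ 0.05 (to 2 d.p.).

0.05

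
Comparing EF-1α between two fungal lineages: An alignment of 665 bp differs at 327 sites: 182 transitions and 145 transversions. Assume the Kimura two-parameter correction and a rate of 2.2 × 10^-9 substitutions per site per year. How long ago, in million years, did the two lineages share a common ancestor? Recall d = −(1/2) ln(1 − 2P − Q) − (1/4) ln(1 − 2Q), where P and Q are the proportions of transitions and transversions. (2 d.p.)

197.31

P = 182/665 ≈ 0.273684 and Q = 145/665 ≈ 0.218045.
Under the Kimura two-parameter model, d = −½ ln(1 − 2P − Q) − ¼ ln(1 − 2Q).
1 − 2P − Q = 0.234587, giving −½ ln(0.234587) = 0.724964.
1 − 2Q = 0.56391, giving −¼ ln(0.56391) = 0.143215.
d = 0.724964 + 0.143215 = 0.868179.
Under a molecular clock d = 2μt, so t = d/(2μ) = 0.868179 / (2 × 2.2 × 10^-9) = 197.31 million years.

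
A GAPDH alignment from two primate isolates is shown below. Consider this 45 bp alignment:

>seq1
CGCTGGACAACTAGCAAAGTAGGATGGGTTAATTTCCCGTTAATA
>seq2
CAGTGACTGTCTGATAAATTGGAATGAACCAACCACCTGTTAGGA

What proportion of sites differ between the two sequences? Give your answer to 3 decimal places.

The sequences differ at 23 of 45 positions.
p = 23/45 = 0.511111… ≈ 0.511 (to 3 d.p.).

0.511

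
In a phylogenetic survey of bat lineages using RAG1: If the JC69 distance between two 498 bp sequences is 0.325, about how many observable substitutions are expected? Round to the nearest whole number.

Invert JC69: p = (3/4)(1 − e^(−4d/3)) = 0.75 × (1 − e^(-0.433333)) = 0.75 × (1 − 0.648345) = 0.263741.
Expected differing sites = pL ≈ 0.263741 × 498 = 131.343018 ≈ 131.

131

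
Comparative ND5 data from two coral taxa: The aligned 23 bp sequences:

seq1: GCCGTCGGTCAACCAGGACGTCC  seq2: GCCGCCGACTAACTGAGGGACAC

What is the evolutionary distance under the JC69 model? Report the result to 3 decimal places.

0.892

The sequences differ at 12 of 23 sites, so p = 12/23 ≈ 0.521739.
d = −(3/4) ln(1 − 4p/3) = −0.75 ln(1 − 0.695652) = −0.75 ln(0.304348)
  = −0.75 × (-1.189583) = 0.892187 substitutions/site.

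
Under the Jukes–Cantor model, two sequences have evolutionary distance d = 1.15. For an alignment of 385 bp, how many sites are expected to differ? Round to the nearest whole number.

Invert JC69: p = (3/4)(1 − e^(−4d/3)) = 0.75 × (1 − e^(-1.533333)) = 0.75 × (1 − 0.215815) = 0.588139.
Expected differing sites = pL ≈ 0.588139 × 385 = 226.433515 ≈ 226.

226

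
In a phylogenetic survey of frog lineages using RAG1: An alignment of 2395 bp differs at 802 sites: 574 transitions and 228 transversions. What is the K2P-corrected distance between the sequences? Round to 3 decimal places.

0.480

P = 574/2395 ≈ 0.239666 and Q = 228/2395 ≈ 0.095198.
Under the Kimura two-parameter model, d = −½ ln(1 − 2P − Q) − ¼ ln(1 − 2Q).
1 − 2P − Q = 0.42547, giving −½ ln(0.42547) = 0.427280.
1 − 2Q = 0.809604, giving −¼ ln(0.809604) = 0.052803.
d = 0.427280 + 0.052803 = 0.480083.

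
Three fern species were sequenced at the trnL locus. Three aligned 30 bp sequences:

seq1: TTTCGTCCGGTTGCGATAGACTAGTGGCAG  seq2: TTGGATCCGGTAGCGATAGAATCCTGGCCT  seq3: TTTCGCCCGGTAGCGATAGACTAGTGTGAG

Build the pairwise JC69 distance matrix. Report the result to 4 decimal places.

seq1–seq2: 9/30 sites differ → p = 0.3, d = −0.75 ln(1 − 0.4) = 0.383119 ≈ 0.3831.
seq1–seq3: 4/30 sites differ → p ≈ 0.133333, d = −0.75 ln(1 − 0.177777) = 0.146808 ≈ 0.1468.
seq2–seq3: 11/30 sites differ → p ≈ 0.366667, d = −0.75 ln(1 − 0.488889) = 0.503376 ≈ 0.5034.

d(seq1,seq2) = 0.3831, d(seq1,seq3) = 0.1468, d(seq2,seq3) = 0.5034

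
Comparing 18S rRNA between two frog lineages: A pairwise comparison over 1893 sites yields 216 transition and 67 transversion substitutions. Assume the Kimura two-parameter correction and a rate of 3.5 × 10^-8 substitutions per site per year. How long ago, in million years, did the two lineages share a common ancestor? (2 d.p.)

P = 216/1893 ≈ 0.114105 and Q = 67/1893 ≈ 0.035394.
Under the Kimura two-parameter model, d = −½ ln(1 − 2P − Q) − ¼ ln(1 − 2Q).
1 − 2P − Q = 0.736396, giving −½ ln(0.736396) = 0.152994.
1 − 2Q = 0.929212, giving −¼ ln(0.929212) = 0.018355.
d = 0.152994 + 0.018355 = 0.171349.
Under a molecular clock d = 2μt, so t = d/(2μ) = 0.171349 / (2 × 3.5 × 10^-8) = 2.45 million years.

2.45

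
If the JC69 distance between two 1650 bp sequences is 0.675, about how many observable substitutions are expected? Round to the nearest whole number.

734

Invert JC69: p = (3/4)(1 − e^(−4d/3)) = 0.75 × (1 − e^(-0.9)) = 0.75 × (1 − 0.406570) = 0.445073.
Expected differing sites = pL ≈ 0.445073 × 1650 = 734.37045 ≈ 734.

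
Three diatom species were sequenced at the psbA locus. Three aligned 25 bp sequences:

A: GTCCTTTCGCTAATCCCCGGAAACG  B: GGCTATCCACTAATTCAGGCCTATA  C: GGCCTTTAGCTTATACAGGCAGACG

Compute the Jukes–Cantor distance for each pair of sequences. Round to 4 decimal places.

A–B: 13/25 sites differ → p = 0.52, d = −0.75 ln(1 − 0.693333) = 0.886495 ≈ 0.8865.
A–C: 8/25 sites differ → p = 0.32, d = −0.75 ln(1 − 0.426667) = 0.417216 ≈ 0.4172.
B–C: 11/25 sites differ → p = 0.44, d = −0.75 ln(1 − 0.586667) = 0.662626 ≈ 0.6626.

d(A,B) = 0.8865, d(A,C) = 0.4172, d(B,C) = 0.6626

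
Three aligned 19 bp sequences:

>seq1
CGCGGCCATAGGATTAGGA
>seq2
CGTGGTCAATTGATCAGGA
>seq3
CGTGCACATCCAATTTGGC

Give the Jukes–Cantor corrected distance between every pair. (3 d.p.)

d(seq1,seq2) = 0.410, d(seq1,seq3) = 0.618, d(seq2,seq3) = 0.749

seq1–seq2: 6/19 sites differ → p ≈ 0.315789, d = −0.75 ln(1 − 0.421052) = 0.409907 ≈ 0.410.
seq1–seq3: 8/19 sites differ → p ≈ 0.421053, d = −0.75 ln(1 − 0.561404) = 0.618132 ≈ 0.618.
seq2–seq3: 9/19 sites differ → p ≈ 0.473684, d = −0.75 ln(1 − 0.631579) = 0.748897 ≈ 0.749.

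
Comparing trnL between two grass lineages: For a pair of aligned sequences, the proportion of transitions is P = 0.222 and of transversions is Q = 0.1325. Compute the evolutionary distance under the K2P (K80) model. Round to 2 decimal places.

0.51

Under the Kimura two-parameter model, d = −½ ln(1 − 2P − Q) − ¼ ln(1 − 2Q).
1 − 2P − Q = 0.4235, giving −½ ln(0.4235) = 0.429601.
1 − 2Q = 0.735, giving −¼ ln(0.735) = 0.076971.
d = 0.429601 + 0.076971 = 0.506572.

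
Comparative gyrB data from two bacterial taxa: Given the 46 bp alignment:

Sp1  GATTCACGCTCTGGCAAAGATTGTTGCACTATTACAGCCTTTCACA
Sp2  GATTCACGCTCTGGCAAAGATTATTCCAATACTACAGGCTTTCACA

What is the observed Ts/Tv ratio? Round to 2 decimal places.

0.67

Transitions are A↔G and C↔T; transversions are all other mismatches.
Transitions: 2. Transversions: 3.
R = 2/3 = 0.666666… ≈ 0.67 (to 2 d.p.).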